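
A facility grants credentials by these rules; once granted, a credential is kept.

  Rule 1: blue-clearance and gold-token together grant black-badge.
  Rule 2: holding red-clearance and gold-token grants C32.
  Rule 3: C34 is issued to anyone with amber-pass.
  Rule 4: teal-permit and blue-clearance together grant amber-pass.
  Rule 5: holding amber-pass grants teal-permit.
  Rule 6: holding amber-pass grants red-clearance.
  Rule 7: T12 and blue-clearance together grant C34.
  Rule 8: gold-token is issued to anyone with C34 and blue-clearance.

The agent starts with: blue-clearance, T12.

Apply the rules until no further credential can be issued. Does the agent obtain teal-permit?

No

teal-permit would need amber-pass (Rule 5), but amber-pass is never granted.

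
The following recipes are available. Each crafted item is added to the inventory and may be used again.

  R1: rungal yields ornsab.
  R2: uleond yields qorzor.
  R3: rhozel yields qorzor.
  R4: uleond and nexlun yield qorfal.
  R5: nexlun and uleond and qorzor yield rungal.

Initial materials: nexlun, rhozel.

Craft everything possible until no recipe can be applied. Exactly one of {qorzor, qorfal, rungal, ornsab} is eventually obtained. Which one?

qorzor

Using R3, rhozel makes qorzor.
qorfal would need uleond and nexlun (R4), but uleond is never obtained. ornsab would need rungal (R1), but rungal is never obtained. rungal would need nexlun, uleond, and qorzor (R5), but uleond is never obtained.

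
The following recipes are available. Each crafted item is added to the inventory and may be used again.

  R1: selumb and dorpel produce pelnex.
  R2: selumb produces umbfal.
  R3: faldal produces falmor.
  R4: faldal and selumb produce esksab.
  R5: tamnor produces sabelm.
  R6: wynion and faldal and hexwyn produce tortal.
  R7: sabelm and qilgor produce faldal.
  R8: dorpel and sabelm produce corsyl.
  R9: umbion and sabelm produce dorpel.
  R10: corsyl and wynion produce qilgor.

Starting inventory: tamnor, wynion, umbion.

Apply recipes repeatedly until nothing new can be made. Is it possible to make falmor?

Yes

tamnor → sabelm (R5).
Using R9, umbion and sabelm make dorpel.
Using R8, dorpel and sabelm make corsyl.
Using R10, corsyl and wynion make qilgor.
sabelm and qilgor → faldal (R7).
faldal → falmor (R3).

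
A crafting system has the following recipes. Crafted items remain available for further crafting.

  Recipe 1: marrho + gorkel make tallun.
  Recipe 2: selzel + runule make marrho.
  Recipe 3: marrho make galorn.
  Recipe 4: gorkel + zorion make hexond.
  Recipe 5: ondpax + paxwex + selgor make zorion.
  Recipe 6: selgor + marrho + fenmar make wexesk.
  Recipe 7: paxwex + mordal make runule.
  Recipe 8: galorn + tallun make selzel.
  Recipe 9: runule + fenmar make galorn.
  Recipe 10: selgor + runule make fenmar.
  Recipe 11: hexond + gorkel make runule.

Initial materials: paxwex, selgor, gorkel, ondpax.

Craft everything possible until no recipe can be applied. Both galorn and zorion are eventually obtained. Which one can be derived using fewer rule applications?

zorion

zorion: Using Recipe 5, ondpax, paxwex, and selgor make zorion. [1 rule application]
galorn: Using Recipe 5, ondpax, paxwex, and selgor make zorion. gorkel + zorion → hexond (Recipe 4). Using Recipe 11, hexond and gorkel make runule. Using Recipe 10, selgor and runule make fenmar. runule + fenmar → galorn (Recipe 9). [5 rule applications]
zorion needs fewer.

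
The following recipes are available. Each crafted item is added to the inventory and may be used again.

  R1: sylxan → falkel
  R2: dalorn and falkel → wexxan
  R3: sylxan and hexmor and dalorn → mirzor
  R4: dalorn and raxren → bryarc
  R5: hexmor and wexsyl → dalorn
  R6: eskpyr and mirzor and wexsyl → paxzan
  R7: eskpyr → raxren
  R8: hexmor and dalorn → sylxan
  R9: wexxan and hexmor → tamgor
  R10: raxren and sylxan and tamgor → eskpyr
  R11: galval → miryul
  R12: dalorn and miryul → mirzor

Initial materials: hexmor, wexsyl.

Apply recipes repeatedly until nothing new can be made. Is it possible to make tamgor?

Yes

Using R5, hexmor and wexsyl make dalorn.
hexmor and dalorn → sylxan (R8).
sylxan → falkel (R1).
dalorn and falkel → wexxan (R2).
Using R9, wexxan and hexmor make tamgor.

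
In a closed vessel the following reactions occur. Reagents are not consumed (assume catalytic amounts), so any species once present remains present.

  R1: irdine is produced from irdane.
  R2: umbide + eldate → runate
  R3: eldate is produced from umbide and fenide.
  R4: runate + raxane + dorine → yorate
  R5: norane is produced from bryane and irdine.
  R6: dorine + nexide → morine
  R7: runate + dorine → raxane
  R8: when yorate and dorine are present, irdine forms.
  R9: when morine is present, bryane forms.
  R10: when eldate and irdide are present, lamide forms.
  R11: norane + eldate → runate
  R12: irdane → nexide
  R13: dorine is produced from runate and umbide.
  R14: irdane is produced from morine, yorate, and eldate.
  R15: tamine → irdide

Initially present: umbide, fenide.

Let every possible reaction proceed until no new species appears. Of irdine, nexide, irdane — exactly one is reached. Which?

irdine

umbide and fenide present → eldate forms (R3).
umbide and eldate present → runate forms (R2).
runate and umbide present → dorine forms (R13).
runate and dorine present → raxane forms (R7).
runate, raxane, and dorine present → yorate forms (R4).
yorate and dorine present → irdine forms (R8).
nexide would need irdane (R12), but irdane never forms. irdane would need morine, yorate, and eldate (R14), but morine never forms.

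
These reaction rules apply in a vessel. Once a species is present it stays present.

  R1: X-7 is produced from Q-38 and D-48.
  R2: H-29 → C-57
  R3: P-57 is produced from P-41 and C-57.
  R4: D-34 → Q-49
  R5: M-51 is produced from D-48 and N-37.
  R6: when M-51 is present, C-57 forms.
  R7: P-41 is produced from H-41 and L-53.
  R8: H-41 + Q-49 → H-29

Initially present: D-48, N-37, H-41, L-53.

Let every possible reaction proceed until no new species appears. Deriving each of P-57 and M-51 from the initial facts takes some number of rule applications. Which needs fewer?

M-51: D-48 and N-37 present → M-51 forms (R5). [1 rule application]
P-57: D-48 and N-37 present → M-51 forms (R5). H-41 and L-53 present → P-41 forms (R7). M-51 present → C-57 forms (R6). P-41 and C-57 present → P-57 forms (R3). [4 rule applications]
M-51 needs fewer.

M-51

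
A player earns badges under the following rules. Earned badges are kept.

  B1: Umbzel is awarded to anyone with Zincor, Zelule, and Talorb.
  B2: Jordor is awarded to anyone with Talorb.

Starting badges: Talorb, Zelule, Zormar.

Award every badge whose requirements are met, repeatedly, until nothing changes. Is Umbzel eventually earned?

Umbzel would need Zincor, Zelule, and Talorb (B1), but Zincor is never earned.

No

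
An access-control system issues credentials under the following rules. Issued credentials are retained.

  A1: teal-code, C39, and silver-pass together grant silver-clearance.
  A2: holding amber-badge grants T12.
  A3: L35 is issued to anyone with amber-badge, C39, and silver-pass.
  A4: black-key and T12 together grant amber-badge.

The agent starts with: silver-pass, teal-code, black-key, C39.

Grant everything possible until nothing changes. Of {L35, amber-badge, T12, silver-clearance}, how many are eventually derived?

Holding teal-code, C39, and silver-pass grants silver-clearance (A1).
L35 would need amber-badge, C39, and silver-pass (A3), but amber-badge is never granted.
amber-badge would need black-key and T12 (A4), but T12 is never granted.
T12 would need amber-badge (A2), but amber-badge is never granted.
silver-clearance: reached.
Reached: silver-clearance — 1 of the 4.

1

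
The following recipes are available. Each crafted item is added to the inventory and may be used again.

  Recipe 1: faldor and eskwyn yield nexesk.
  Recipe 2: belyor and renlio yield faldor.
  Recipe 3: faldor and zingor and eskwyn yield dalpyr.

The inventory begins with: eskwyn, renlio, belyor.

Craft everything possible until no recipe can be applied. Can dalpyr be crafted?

No

dalpyr would need faldor, zingor, and eskwyn (Recipe 3), but zingor is never obtained.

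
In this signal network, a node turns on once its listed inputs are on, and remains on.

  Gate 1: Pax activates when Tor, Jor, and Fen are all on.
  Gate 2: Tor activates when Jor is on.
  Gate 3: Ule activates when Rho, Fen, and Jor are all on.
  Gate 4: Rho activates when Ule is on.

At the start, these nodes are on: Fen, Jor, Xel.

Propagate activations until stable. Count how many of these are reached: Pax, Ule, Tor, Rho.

2

Gate 2: Jor on → Tor on.
Gate 1: Tor, Jor, and Fen on → Pax on.
Pax: reached.
Ule would need Rho, Fen, and Jor (Gate 3), but Rho never turns on.
Tor: reached.
Rho would need Ule (Gate 4), but Ule never turns on.
Reached: Pax and Tor — 2 of the 4.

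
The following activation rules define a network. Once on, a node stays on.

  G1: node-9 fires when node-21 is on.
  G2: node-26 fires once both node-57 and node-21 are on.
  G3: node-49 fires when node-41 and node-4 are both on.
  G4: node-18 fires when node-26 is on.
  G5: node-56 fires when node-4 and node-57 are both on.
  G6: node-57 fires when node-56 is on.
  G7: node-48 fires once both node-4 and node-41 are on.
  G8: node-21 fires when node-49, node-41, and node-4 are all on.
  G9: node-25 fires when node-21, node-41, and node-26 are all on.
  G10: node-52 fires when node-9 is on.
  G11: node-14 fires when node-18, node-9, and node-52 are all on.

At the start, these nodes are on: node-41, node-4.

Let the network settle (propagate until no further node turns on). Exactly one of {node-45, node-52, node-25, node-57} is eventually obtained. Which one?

node-52

node-41 and node-4 are on, so node-49 fires (G3).
G8: node-49, node-41, and node-4 on → node-21 on.
G1: node-21 on → node-9 on.
G10: node-9 on → node-52 on.
No rule produces node-45, and it is not given. node-57 would need node-56 (G6), but node-56 never turns on. node-25 would need node-21, node-41, and node-26 (G9), but node-26 never turns on.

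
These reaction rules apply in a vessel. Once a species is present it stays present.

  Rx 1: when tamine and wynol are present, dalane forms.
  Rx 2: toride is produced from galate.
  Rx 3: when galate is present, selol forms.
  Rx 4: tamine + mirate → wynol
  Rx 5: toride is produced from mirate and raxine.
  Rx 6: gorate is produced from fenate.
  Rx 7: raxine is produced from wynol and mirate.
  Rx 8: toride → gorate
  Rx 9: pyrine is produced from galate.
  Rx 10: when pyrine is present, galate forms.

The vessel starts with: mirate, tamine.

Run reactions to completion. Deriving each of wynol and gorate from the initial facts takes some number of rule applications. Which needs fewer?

wynol

wynol: tamine and mirate present → wynol forms (Rx 4). [1 rule application]
gorate: tamine and mirate present → wynol forms (Rx 4). wynol and mirate present → raxine forms (Rx 7). mirate and raxine present → toride forms (Rx 5). toride present → gorate forms (Rx 8). [4 rule applications]
wynol needs fewer.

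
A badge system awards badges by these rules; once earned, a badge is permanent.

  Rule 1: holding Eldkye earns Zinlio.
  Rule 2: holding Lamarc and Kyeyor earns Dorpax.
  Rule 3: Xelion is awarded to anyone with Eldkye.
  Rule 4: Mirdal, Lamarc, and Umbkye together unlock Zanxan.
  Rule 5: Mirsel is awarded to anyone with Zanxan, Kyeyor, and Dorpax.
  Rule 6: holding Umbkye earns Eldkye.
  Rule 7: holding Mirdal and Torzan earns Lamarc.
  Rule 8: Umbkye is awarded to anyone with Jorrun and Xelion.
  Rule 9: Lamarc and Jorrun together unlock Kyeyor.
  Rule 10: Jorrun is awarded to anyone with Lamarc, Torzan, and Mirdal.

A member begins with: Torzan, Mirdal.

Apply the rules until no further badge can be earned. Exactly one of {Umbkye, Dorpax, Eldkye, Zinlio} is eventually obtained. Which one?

With Mirdal and Torzan, Lamarc is earned (Rule 7).
With Lamarc, Torzan, and Mirdal, Jorrun is earned (Rule 10).
With Lamarc and Jorrun, Kyeyor is earned (Rule 9).
With Lamarc and Kyeyor, Dorpax is earned (Rule 2).
Eldkye would need Umbkye (Rule 6), but Umbkye is never earned. Zinlio would need Eldkye (Rule 1), but Eldkye is never earned. Umbkye would need Jorrun and Xelion (Rule 8), but Xelion is never earned.

Dorpax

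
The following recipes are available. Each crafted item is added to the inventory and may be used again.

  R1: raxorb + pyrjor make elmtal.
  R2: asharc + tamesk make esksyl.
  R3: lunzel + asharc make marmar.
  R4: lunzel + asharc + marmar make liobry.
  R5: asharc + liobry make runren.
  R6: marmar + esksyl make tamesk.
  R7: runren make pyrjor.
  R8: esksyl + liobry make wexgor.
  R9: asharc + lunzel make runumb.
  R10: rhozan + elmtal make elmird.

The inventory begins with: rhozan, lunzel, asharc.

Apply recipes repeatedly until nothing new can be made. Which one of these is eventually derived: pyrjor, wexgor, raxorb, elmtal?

pyrjor

lunzel + asharc → marmar (R3).
lunzel + asharc + marmar → liobry (R4).
Using R5, asharc and liobry make runren.
runren → pyrjor (R7).
No rule produces raxorb, and it is not given. elmtal would need raxorb and pyrjor (R1), but raxorb is never obtained. wexgor would need esksyl and liobry (R8), but esksyl is never obtained.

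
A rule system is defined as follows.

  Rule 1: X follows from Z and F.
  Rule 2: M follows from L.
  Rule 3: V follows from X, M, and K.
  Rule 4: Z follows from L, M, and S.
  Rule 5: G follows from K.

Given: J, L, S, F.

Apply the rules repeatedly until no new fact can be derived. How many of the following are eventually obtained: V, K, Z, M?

2

From L, Rule 2 gives M.
L, M, and S hold, so Z follows (Rule 4).
V would need X, M, and K (Rule 3), but K is never established.
No rule produces K, and it is not given.
Z: reached.
M: reached.
Reached: Z and M — 2 of the 4.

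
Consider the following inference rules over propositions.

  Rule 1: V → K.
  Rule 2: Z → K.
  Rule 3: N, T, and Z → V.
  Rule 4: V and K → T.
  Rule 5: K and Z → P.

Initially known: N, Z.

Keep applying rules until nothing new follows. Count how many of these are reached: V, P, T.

From Z, Rule 2 gives K.
K and Z hold, so P follows (Rule 5).
V would need N, T, and Z (Rule 3), but T is never established.
P: reached.
T would need V and K (Rule 4), but V is never established.
Reached: P — 1 of the 3.

1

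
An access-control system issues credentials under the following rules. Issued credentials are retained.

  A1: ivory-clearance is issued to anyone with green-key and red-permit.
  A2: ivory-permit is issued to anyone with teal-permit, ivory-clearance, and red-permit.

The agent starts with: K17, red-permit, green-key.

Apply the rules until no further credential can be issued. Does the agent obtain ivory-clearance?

Yes

Holding green-key and red-permit grants ivory-clearance (A1).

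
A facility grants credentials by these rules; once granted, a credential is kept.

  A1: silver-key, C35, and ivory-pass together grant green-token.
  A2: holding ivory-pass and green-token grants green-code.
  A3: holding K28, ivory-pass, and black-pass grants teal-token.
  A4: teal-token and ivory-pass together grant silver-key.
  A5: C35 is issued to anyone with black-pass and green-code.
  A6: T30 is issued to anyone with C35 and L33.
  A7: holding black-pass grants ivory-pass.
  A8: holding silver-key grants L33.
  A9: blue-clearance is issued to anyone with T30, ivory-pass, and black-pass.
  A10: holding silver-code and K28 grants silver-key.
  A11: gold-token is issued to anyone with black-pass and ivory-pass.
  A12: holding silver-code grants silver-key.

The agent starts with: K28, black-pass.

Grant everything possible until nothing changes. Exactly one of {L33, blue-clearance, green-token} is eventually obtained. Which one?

L33

Holding black-pass grants ivory-pass (A7).
Holding K28, ivory-pass, and black-pass grants teal-token (A3).
Holding teal-token and ivory-pass grants silver-key (A4).
Holding silver-key grants L33 (A8).
green-token would need silver-key, C35, and ivory-pass (A1), but C35 is never granted. blue-clearance would need T30, ivory-pass, and black-pass (A9), but T30 is never granted.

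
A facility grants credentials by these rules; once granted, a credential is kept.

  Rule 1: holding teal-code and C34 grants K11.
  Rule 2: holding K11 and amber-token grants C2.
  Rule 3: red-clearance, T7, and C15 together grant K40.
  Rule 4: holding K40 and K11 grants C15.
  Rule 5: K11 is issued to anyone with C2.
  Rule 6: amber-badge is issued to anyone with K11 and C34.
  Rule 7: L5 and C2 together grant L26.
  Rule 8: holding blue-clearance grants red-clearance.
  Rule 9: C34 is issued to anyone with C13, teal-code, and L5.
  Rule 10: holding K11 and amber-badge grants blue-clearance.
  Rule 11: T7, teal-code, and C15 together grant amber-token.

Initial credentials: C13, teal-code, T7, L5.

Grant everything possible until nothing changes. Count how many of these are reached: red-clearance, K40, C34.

Holding C13, teal-code, and L5 grants C34 (Rule 9).
Holding teal-code and C34 grants K11 (Rule 1).
Holding K11 and C34 grants amber-badge (Rule 6).
Holding K11 and amber-badge grants blue-clearance (Rule 10).
Holding blue-clearance grants red-clearance (Rule 8).
red-clearance: reached.
K40 would need red-clearance, T7, and C15 (Rule 3), but C15 is never granted.
C34: reached.
Reached: red-clearance and C34 — 2 of the 3.

2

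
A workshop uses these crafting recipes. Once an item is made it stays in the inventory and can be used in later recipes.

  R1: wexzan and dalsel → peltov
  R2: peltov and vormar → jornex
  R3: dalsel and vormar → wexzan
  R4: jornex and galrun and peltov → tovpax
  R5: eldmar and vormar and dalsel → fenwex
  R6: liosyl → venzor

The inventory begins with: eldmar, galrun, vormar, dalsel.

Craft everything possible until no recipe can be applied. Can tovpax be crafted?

Using R3, dalsel and vormar make wexzan.
wexzan and dalsel → peltov (R1).
peltov and vormar → jornex (R2).
Using R4, jornex, galrun, and peltov make tovpax.

Yes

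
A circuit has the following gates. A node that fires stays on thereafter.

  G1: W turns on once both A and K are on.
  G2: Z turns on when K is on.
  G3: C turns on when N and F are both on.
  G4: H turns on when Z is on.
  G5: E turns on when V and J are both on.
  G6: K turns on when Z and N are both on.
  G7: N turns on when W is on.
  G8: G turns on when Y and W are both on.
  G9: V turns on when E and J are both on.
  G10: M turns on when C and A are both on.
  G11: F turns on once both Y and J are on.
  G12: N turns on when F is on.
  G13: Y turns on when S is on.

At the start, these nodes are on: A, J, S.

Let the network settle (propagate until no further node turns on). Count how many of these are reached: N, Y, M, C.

G13: S on → Y on.
Y and J are on, so F turns on (G11).
G12: F on → N on.
N and F are on, so C turns on (G3).
G10: C and A on → M on.
N: reached.
Y: reached.
M: reached.
C: reached.
All 4 are reached.

4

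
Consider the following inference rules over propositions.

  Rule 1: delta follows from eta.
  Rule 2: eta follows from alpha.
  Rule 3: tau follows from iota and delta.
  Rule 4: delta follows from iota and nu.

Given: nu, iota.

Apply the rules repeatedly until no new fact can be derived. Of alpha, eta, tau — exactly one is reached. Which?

iota and nu hold, so delta follows (Rule 4).
From iota and delta, Rule 3 gives tau.
eta would need alpha (Rule 2), but alpha is never established. No rule produces alpha, and it is not given.

tau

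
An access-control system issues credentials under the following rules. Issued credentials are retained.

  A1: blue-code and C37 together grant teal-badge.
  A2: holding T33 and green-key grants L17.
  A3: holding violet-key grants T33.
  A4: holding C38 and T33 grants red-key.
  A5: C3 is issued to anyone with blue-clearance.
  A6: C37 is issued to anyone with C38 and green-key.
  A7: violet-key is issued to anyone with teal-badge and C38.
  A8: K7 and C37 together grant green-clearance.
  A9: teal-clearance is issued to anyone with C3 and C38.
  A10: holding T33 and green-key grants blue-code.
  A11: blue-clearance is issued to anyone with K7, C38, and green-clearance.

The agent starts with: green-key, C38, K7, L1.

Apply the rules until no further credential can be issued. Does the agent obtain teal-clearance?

Yes

Holding C38 and green-key grants C37 (A6).
Holding K7 and C37 grants green-clearance (A8).
Holding K7, C38, and green-clearance grants blue-clearance (A11).
Holding blue-clearance grants C3 (A5).
Holding C3 and C38 grants teal-clearance (A9).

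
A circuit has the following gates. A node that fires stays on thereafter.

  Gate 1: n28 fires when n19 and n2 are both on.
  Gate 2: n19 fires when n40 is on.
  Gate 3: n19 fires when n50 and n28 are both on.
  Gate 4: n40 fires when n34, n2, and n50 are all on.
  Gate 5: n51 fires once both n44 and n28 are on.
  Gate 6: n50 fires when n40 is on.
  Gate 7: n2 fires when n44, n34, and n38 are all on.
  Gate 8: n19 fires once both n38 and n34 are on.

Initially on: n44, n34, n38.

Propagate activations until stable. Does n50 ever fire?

No

n50 would need n40 (Gate 6), but n40 never turns on.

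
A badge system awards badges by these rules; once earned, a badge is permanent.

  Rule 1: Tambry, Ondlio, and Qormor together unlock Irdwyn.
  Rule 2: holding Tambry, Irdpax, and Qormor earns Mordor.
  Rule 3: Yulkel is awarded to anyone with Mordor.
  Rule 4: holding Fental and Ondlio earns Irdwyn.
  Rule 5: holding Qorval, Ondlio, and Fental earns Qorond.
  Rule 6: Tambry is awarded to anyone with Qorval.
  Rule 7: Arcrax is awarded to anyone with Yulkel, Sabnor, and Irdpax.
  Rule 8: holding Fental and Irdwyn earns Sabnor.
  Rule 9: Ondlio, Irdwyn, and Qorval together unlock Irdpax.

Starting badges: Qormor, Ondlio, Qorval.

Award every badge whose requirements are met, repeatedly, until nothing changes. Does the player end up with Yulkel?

With Qorval, Tambry is earned (Rule 6).
With Tambry, Ondlio, and Qormor, Irdwyn is earned (Rule 1).
With Ondlio, Irdwyn, and Qorval, Irdpax is earned (Rule 9).
With Tambry, Irdpax, and Qormor, Mordor is earned (Rule 2).
With Mordor, Yulkel is earned (Rule 3).

Yes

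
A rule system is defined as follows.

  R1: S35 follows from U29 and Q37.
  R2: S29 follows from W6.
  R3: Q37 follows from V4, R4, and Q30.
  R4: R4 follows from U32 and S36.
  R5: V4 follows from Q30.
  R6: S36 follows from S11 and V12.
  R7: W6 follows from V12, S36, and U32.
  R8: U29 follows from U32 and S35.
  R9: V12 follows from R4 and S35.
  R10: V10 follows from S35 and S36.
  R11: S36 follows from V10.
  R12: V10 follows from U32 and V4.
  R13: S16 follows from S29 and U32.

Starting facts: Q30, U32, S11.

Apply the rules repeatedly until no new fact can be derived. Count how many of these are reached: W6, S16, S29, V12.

W6 would need V12, S36, and U32 (R7), but V12 is never established.
S16 would need S29 and U32 (R13), but S29 is never established.
S29 would need W6 (R2), but W6 is never established.
V12 would need R4 and S35 (R9), but S35 is never established.
None of the 4 are reached.

0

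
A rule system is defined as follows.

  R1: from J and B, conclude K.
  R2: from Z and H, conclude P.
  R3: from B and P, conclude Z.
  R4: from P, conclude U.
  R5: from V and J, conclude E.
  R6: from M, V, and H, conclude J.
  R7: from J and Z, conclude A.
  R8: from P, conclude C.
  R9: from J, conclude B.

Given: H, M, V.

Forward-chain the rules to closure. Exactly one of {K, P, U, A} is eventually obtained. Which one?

M, V, and H hold, so J follows (R6).
From J, R9 gives B.
J and B hold, so K follows (R1).
U would need P (R4), but P is never established. A would need J and Z (R7), but Z is never established. P would need Z and H (R2), but Z is never established.

K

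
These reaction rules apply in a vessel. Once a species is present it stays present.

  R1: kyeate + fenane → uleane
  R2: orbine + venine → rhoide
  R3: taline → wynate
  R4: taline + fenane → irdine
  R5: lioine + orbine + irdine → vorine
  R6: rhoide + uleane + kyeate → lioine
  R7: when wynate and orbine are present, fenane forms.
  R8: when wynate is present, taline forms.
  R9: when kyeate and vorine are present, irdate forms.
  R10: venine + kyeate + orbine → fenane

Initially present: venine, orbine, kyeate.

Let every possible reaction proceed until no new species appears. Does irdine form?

No

irdine would need taline and fenane (R4), but taline never forms.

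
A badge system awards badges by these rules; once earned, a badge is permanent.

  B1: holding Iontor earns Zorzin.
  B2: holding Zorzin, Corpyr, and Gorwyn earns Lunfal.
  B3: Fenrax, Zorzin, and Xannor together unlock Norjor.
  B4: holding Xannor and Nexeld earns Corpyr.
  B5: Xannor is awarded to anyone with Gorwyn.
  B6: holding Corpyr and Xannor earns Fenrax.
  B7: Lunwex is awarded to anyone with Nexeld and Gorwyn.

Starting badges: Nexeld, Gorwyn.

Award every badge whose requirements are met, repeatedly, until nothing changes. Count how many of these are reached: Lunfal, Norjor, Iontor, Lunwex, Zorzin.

1

With Nexeld and Gorwyn, Lunwex is earned (B7).
Lunfal would need Zorzin, Corpyr, and Gorwyn (B2), but Zorzin is never earned.
Norjor would need Fenrax, Zorzin, and Xannor (B3), but Zorzin is never earned.
No rule produces Iontor, and it is not given.
Lunwex: reached.
Zorzin would need Iontor (B1), but Iontor is never earned.
Reached: Lunwex — 1 of the 5.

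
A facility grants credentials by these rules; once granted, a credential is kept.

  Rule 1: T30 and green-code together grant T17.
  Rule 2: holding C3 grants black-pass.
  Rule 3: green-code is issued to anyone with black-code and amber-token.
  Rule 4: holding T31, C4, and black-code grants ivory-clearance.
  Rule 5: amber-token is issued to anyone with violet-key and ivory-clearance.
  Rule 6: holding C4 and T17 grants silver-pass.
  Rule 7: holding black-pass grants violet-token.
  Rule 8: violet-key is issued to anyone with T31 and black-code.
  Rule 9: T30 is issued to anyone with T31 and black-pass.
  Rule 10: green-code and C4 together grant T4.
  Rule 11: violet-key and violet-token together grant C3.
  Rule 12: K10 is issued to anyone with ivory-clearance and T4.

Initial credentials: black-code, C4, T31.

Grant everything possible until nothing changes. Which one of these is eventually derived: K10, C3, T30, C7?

Holding T31, C4, and black-code grants ivory-clearance (Rule 4).
Holding T31 and black-code grants violet-key (Rule 8).
Holding violet-key and ivory-clearance grants amber-token (Rule 5).
Holding black-code and amber-token grants green-code (Rule 3).
Holding green-code and C4 grants T4 (Rule 10).
Holding ivory-clearance and T4 grants K10 (Rule 12).
C3 would need violet-key and violet-token (Rule 11), but violet-token is never granted. No rule produces C7, and it is not given. T30 would need T31 and black-pass (Rule 9), but black-pass is never granted.

K10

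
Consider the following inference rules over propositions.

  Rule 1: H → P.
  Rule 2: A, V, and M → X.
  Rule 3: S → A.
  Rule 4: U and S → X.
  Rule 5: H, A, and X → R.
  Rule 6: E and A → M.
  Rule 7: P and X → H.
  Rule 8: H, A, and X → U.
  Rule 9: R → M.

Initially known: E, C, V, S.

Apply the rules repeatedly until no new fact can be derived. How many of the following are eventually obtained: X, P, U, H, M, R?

2

S holds, so A follows (Rule 3).
From E and A, Rule 6 gives M.
A, V, and M hold, so X follows (Rule 2).
X: reached.
P would need H (Rule 1), but H is never established.
U would need H, A, and X (Rule 8), but H is never established.
H would need P and X (Rule 7), but P is never established.
M: reached.
R would need H, A, and X (Rule 5), but H is never established.
Reached: X and M — 2 of the 6.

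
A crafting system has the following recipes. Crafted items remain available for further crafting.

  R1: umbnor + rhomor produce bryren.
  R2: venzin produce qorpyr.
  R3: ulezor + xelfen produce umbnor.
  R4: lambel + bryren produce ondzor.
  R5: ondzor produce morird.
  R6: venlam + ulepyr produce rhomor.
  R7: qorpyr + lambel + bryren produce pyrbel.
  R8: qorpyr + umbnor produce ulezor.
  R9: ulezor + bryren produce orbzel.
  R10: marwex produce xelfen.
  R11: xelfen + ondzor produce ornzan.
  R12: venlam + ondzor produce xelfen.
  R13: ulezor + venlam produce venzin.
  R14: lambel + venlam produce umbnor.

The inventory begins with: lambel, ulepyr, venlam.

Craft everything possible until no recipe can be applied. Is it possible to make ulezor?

ulezor would need qorpyr and umbnor (R8), but qorpyr is never obtained.

No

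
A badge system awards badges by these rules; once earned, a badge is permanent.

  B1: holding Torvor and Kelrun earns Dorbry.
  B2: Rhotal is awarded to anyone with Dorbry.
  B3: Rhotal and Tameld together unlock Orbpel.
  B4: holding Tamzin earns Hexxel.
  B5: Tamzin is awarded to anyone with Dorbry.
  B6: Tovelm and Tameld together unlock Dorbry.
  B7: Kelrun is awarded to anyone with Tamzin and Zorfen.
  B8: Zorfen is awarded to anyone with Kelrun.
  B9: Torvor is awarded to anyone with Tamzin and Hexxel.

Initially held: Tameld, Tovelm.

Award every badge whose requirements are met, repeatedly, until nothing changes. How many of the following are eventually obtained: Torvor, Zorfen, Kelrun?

With Tovelm and Tameld, Dorbry is earned (B6).
With Dorbry, Tamzin is earned (B5).
With Tamzin, Hexxel is earned (B4).
With Tamzin and Hexxel, Torvor is earned (B9).
Torvor: reached.
Zorfen would need Kelrun (B8), but Kelrun is never earned.
Kelrun would need Tamzin and Zorfen (B7), but Zorfen is never earned.
Reached: Torvor — 1 of the 3.

1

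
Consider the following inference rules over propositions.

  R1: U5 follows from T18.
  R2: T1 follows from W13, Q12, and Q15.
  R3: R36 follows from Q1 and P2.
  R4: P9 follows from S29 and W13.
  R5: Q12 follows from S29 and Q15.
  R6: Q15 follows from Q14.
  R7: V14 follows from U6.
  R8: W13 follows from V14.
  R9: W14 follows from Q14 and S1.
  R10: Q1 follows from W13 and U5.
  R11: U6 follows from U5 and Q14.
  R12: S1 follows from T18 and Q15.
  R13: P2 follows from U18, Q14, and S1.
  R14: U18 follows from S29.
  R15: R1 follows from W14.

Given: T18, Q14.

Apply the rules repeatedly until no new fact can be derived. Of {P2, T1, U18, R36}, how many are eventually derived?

0

P2 would need U18, Q14, and S1 (R13), but U18 is never established.
T1 would need W13, Q12, and Q15 (R2), but Q12 is never established.
U18 would need S29 (R14), but S29 is never established.
R36 would need Q1 and P2 (R3), but P2 is never established.
None of the 4 are reached.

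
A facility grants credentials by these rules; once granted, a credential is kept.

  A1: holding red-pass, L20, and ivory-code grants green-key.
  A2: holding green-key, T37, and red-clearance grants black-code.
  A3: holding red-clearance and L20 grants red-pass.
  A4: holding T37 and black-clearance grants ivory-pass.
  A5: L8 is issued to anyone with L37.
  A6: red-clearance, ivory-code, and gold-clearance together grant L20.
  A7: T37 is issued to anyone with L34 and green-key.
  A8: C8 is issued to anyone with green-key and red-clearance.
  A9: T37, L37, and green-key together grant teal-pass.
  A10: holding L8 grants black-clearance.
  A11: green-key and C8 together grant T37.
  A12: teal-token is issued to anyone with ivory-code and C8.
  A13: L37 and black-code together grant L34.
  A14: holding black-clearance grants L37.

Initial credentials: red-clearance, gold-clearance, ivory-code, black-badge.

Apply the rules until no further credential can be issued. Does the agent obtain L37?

L37 would need black-clearance (A14), but black-clearance is never granted.

No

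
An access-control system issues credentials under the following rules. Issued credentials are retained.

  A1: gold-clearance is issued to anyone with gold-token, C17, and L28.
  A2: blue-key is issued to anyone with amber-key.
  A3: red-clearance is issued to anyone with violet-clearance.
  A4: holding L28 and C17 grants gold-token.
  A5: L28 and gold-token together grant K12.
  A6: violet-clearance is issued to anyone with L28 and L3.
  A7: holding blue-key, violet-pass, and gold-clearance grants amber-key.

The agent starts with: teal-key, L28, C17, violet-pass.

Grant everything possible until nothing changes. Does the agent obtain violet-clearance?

violet-clearance would need L28 and L3 (A6), but L3 is never granted.

No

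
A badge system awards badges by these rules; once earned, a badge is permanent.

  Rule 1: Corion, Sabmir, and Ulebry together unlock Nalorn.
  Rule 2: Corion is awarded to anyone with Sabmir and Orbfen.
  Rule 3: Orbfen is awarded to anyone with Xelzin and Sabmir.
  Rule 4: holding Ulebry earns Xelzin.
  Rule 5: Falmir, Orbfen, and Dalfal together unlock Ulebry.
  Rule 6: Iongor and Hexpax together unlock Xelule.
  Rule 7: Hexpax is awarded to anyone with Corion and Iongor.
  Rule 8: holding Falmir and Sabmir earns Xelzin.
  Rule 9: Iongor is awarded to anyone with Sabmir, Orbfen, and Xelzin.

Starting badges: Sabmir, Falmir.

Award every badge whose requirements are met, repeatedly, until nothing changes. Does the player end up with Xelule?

With Falmir and Sabmir, Xelzin is earned (Rule 8).
With Xelzin and Sabmir, Orbfen is earned (Rule 3).
With Sabmir, Orbfen, and Xelzin, Iongor is earned (Rule 9).
With Sabmir and Orbfen, Corion is earned (Rule 2).
With Corion and Iongor, Hexpax is earned (Rule 7).
With Iongor and Hexpax, Xelule is earned (Rule 6).

Yes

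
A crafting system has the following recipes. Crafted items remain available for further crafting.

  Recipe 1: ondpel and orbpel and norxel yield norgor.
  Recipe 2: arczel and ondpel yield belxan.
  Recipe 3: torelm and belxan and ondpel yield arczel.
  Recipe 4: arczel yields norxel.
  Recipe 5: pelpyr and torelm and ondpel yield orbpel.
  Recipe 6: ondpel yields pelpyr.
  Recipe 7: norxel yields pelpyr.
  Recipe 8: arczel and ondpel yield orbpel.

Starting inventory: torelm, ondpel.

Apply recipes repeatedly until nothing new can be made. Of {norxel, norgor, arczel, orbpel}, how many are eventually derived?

1

ondpel → pelpyr (Recipe 6).
pelpyr and torelm and ondpel → orbpel (Recipe 5).
norxel would need arczel (Recipe 4), but arczel is never obtained.
norgor would need ondpel, orbpel, and norxel (Recipe 1), but norxel is never obtained.
arczel would need torelm, belxan, and ondpel (Recipe 3), but belxan is never obtained.
orbpel: reached.
Reached: orbpel — 1 of the 4.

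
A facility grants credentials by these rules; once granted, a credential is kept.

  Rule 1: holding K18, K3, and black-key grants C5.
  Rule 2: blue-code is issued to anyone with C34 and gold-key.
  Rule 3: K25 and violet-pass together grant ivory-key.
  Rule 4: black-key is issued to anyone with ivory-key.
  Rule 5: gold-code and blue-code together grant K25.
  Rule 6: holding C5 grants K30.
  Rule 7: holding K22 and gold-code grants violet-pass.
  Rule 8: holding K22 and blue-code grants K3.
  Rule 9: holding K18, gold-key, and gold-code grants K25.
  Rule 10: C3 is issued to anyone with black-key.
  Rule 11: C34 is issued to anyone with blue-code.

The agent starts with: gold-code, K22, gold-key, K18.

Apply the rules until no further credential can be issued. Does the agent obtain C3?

Yes

Holding K22 and gold-code grants violet-pass (Rule 7).
Holding K18, gold-key, and gold-code grants K25 (Rule 9).
Holding K25 and violet-pass grants ivory-key (Rule 3).
Holding ivory-key grants black-key (Rule 4).
Holding black-key grants C3 (Rule 10).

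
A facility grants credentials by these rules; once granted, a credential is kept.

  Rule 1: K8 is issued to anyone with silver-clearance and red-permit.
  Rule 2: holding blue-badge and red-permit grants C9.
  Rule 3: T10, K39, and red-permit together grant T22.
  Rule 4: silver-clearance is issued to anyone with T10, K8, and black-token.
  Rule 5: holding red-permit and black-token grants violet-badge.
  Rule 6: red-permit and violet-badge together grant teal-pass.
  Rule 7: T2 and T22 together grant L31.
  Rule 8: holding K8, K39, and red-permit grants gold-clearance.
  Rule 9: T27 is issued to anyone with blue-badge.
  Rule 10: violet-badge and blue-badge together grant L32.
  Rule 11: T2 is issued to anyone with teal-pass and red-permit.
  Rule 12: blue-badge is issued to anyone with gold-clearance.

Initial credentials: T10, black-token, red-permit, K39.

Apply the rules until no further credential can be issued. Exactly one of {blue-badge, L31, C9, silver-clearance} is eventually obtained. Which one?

Holding T10, K39, and red-permit grants T22 (Rule 3).
Holding red-permit and black-token grants violet-badge (Rule 5).
Holding red-permit and violet-badge grants teal-pass (Rule 6).
Holding teal-pass and red-permit grants T2 (Rule 11).
Holding T2 and T22 grants L31 (Rule 7).
C9 would need blue-badge and red-permit (Rule 2), but blue-badge is never granted. silver-clearance would need T10, K8, and black-token (Rule 4), but K8 is never granted. blue-badge would need gold-clearance (Rule 12), but gold-clearance is never granted.

L31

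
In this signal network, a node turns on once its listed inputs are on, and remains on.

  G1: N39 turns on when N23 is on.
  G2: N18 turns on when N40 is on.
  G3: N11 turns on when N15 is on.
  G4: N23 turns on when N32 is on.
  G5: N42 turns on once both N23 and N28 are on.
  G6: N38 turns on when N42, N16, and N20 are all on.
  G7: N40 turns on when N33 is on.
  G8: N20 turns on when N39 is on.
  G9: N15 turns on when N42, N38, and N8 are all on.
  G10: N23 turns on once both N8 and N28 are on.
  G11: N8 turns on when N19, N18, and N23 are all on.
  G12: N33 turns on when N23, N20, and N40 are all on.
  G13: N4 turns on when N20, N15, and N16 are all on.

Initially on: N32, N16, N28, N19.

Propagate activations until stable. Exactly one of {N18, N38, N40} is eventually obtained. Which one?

N38

G4: N32 on → N23 on.
N23 and N28 are on, so N42 turns on (G5).
G1: N23 on → N39 on.
G8: N39 on → N20 on.
G6: N42, N16, and N20 on → N38 on.
N18 would need N40 (G2), but N40 never turns on. N40 would need N33 (G7), but N33 never turns on.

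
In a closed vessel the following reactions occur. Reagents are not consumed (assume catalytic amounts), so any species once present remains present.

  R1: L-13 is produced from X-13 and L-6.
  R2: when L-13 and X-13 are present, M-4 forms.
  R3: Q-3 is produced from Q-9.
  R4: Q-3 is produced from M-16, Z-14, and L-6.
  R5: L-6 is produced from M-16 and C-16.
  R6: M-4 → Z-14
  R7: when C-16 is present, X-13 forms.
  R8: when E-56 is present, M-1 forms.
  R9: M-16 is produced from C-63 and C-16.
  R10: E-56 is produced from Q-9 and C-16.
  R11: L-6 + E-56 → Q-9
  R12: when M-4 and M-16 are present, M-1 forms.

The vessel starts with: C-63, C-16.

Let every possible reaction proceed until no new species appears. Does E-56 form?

No

E-56 would need Q-9 and C-16 (R10), but Q-9 never forms.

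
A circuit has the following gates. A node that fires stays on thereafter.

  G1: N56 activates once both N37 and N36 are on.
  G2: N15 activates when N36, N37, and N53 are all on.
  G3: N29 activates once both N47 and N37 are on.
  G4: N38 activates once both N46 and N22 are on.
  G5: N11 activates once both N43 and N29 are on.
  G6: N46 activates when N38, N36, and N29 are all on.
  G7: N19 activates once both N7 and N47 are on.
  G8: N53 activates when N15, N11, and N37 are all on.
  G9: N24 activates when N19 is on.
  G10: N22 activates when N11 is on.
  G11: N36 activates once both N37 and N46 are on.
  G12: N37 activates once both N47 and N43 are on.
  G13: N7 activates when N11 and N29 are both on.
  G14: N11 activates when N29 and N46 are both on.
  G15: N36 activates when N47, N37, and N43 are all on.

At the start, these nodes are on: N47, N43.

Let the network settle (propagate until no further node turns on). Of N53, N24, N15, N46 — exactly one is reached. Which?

N24

G12: N47 and N43 on → N37 on.
G3: N47 and N37 on → N29 on.
G5: N43 and N29 on → N11 on.
N11 and N29 are on, so N7 activates (G13).
N7 and N47 are on, so N19 activates (G7).
N19 is on, so N24 activates (G9).
N15 would need N36, N37, and N53 (G2), but N53 never turns on. N46 would need N38, N36, and N29 (G6), but N38 never turns on. N53 would need N15, N11, and N37 (G8), but N15 never turns on.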